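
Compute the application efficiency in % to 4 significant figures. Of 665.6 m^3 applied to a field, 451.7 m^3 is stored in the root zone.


Approach: apply the application efficiency ratio, Ea = (stored/applied)*100.
Ea = (451.7/665.6)*100 = 67.86 %
Therefore the application efficiency = 67.86 %.


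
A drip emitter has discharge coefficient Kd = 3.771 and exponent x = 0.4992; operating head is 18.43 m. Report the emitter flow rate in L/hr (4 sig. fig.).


Approach: apply the emitter characteristic equation, q = Kd * h^x.
q = 3.771 * 18.43^0.4992 = 16.15 L/hr
Therefore the emitter flow rate = 16.15 L/hr.


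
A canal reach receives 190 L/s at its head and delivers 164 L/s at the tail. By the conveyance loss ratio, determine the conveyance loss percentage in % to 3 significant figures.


Approach: apply the conveyance loss ratio, loss% = ((Q_head - Q_tail)/Q_head)*100.
loss = ((190 - 164)/190)*100 = 13.7 %
Therefore the conveyance loss percentage = 13.7 %.


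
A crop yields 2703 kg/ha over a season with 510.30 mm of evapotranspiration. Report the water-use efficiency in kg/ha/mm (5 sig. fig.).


Approach: apply the water-use efficiency ratio, WUE = yield/ET.
WUE = 2703 / 510.30 = 5.2969 kg/ha/mm
Therefore the water-use efficiency = 5.2969 kg/ha/mm.


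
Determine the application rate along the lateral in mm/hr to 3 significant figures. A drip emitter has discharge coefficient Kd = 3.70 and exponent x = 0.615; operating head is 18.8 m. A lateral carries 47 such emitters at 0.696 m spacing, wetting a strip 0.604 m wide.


Approach: apply the emitter equation with a lateral mass balance, q = Kd*h^x; Q = n*q; rate = Q/(n*spacing*width).
Step 1 — single emitter flow (q = Kd*h^x):
  q = 3.70 * 18.8^0.615 = 22.481 L/hr
Step 2 — total lateral flow: Q = 47 * 22.481 = 1056.6 L/hr
Step 3 — wetted area: A = 47 * 0.696 * 0.604 = 19.758 m^2
Step 4 — application rate: Q/A = 1056.6/19.758 = 53.5 mm/hr
Therefore the application rate along the lateral = 53.5 mm/hr.


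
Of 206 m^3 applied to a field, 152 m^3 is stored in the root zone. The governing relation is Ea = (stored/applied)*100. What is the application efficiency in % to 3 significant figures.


Ea = (152/206)*100 = 73.8 %
Therefore the application efficiency = 73.8 %.


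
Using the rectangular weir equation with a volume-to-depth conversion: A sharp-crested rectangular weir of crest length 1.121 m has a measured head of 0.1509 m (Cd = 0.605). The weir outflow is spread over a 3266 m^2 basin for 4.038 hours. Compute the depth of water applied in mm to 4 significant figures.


Approach: apply the rectangular weir equation with a volume-to-depth conversion, Q = (2/3)*Cd*L*sqrt(2g)*H^1.5; d = Q*t/A * 1000.
Step 1 — weir discharge:
  Q = (2/3)*0.605*1.121*sqrt(2*9.81)*0.1509^1.5 = 0.117396 m^3/s
Step 2 — volume: V = 0.117396 * 4.038*3600 = 1706.56 m^3
Step 3 — depth: d = V/A * 1000 = 1706.56/3266 * 1000 = 522.5 mm
Therefore the depth of water applied = 522.5 mm.


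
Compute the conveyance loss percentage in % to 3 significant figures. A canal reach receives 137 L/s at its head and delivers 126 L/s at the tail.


Approach: apply the conveyance loss ratio, loss% = ((Q_head - Q_tail)/Q_head)*100.
loss = ((137 - 126)/137)*100 = 8.03 %
Therefore the conveyance loss percentage = 8.03 %.


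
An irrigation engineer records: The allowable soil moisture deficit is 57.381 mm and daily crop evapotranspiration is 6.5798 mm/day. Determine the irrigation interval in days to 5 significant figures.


Approach: apply the irrigation interval relation, interval = SMD / ETc.
interval = 57.381 / 6.5798 = 8.7208 days
Therefore the irrigation interval = 8.7208 days.


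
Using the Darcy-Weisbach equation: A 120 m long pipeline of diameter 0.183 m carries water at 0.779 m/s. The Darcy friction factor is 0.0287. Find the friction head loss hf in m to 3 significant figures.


Approach: apply the Darcy-Weisbach equation, hf = f*(L/D)*(v^2/(2g)).
hf = 0.0287 * (120/0.183) * (0.779^2 / (2*9.81))
hf = 0.582 m
Therefore the friction head loss hf = 0.582 m.


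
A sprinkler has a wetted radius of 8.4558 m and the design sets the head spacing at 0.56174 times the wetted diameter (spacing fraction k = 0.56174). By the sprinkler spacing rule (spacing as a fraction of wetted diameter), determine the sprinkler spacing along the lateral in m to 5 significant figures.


Approach: apply the sprinkler spacing rule (spacing as a fraction of wetted diameter), S = k*(2*R).
S = 0.56174 * (2 * 8.4558) = 9.4999 m
Therefore the sprinkler spacing along the lateral = 9.4999 m.


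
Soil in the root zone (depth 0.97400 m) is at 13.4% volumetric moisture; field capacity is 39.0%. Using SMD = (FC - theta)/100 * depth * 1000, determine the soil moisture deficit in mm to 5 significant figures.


SMD = (39.0 - 13.4)/100 * 0.97400 * 1000 = 249.34 mm
Therefore the soil moisture deficit = 249.34 mm.


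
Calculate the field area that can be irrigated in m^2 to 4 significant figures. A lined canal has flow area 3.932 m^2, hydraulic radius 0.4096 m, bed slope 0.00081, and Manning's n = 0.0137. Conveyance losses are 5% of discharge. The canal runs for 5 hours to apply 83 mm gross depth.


Approach: apply Manning's equation with a conveyance and depth budget, Q = (1/n)*A*R^(2/3)*S^(1/2); Q_field = Q*(1-loss); Area = Q_field*t/(d/1000).
Step 1 — canal discharge (Manning's equation):
  Q = (1/0.0137) * 3.932 * 0.4096^(2/3) * 0.00081^(1/2) = 4.50514 m^3/s
Step 2 — delivered flow: Q_field = 4.50514*(1 - 5/100) = 4.27989 m^3/s
Step 3 — volume delivered: V = 4.27989 * 5*3600 = 77038.0 m^3
Step 4 — area served: A = V / (depth/1000) = 77038.0 / 0.083 = 928200 m^2
Therefore the field area that can be irrigated = 928200 m^2.


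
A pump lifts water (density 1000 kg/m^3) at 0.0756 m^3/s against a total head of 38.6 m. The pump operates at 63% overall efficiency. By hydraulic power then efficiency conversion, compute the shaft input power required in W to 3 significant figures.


Approach: apply hydraulic power then efficiency conversion, P = rho*g*Q*H; P_in = P/eta.
Step 1 — hydraulic power (P = rho*g*Q*H):
  P = 1000 * 9.81 * 0.0756 * 38.6 = 28627 W
Step 2 — input power: P_in = P/eta = 28627 / 0.63 = 45400 W
Therefore the shaft input power required = 45400 W.


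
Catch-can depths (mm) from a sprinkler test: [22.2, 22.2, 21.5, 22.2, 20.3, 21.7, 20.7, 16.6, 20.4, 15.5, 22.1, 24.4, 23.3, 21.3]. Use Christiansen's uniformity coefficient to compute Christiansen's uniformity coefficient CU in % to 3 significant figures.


Approach: apply Christiansen's uniformity coefficient, CU = (1 - mean_abs_deviation/mean)*100.
mean = 21.029 mm
mean |d_i - mean| = 1.6633 mm
CU = (1 - 1.6633/21.029)*100 = 92.1 %
Therefore Christiansen's uniformity coefficient CU = 92.1 %.


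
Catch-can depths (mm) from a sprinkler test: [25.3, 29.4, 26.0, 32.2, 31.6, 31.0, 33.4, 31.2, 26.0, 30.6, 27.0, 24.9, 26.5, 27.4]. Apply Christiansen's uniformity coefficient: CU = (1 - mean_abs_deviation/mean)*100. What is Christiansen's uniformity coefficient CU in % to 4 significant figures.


mean = 28.7500 mm
mean |d_i - mean| = 2.59286 mm
CU = (1 - 2.59286/28.7500)*100 = 90.98 %
Therefore Christiansen's uniformity coefficient CU = 90.98 %.


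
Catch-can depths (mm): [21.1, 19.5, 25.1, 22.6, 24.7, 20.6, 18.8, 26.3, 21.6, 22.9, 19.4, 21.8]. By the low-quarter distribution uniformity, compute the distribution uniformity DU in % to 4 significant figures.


Approach: apply the low-quarter distribution uniformity, DU = (mean of lowest quarter of readings / overall mean)*100.
sorted lowest 3 of 12: [18.8, 19.4, 19.5] -> mean = 19.2333 mm
overall mean = 22.0333 mm
DU = (19.2333/22.0333)*100 = 87.29 %
Therefore the distribution uniformity DU = 87.29 %.


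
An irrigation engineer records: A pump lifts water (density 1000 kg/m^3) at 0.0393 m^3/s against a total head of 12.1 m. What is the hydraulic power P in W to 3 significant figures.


Approach: apply the hydraulic power relation, P = rho*g*Q*H.
P = 1000 * 9.81 * 0.0393 * 12.1 = 4660 W
Therefore the hydraulic power P = 4660 W.


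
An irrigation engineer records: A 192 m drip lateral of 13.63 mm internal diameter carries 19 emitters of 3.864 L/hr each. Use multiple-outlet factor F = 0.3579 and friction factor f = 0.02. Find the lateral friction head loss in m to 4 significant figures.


Approach: apply Darcy-Weisbach with the multiple-outlet F-factor, Q = n*q/(3600*1000) m^3/s; v = Q/A; hf = F*f*(L/D)*(v^2/(2g)).
Q = 19*3.864/(3600*1000) = 2.03933e-05 m^3/s
A = pi*(13.63e-3/2)^2 = 1.45909e-04 m^2, so v = Q/A = 0.139768 m/s
hf = 0.3579*0.02*(192/0.01363)*(0.139768^2/(2*9.81)) = 0.1004 m
Therefore the lateral friction head loss = 0.1004 m.


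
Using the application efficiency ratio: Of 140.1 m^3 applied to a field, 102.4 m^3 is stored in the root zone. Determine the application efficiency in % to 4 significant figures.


Approach: apply the application efficiency ratio, Ea = (stored/applied)*100.
Ea = (102.4/140.1)*100 = 73.09 %
Therefore the application efficiency = 73.09 %.


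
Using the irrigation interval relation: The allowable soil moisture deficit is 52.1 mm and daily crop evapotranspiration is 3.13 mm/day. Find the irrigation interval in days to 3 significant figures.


Approach: apply the irrigation interval relation, interval = SMD / ETc.
interval = 52.1 / 3.13 = 16.6 days
Therefore the irrigation interval = 16.6 days.


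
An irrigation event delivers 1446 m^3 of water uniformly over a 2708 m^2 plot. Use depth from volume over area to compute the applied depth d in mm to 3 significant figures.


Approach: apply depth from volume over area, d = (V/A)*1000.
d = (1446 / 2708) * 1000 = 534 mm
Therefore the applied depth d = 534 mm.


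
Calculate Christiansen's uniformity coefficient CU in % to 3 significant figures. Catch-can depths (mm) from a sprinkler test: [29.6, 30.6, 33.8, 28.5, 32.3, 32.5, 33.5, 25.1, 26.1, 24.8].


Approach: apply Christiansen's uniformity coefficient, CU = (1 - mean_abs_deviation/mean)*100.
mean = 29.680 mm
mean |d_i - mean| = 2.8600 mm
CU = (1 - 2.8600/29.680)*100 = 90.4 %
Therefore Christiansen's uniformity coefficient CU = 90.4 %.


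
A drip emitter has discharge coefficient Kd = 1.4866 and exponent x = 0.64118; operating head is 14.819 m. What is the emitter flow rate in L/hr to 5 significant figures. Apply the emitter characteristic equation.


Approach: apply the emitter characteristic equation, q = Kd * h^x.
q = 1.4866 * 14.819^0.64118 = 8.3734 L/hr
Therefore the emitter flow rate = 8.3734 L/hr.


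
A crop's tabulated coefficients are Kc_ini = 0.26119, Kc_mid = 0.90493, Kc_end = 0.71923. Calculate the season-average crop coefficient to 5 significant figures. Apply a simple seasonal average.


Approach: apply a simple seasonal average, Kc_avg = (Kc_ini + Kc_mid + Kc_end)/3.
Kc_avg = (0.26119 + 0.90493 + 0.71923)/3 = 0.62845
Therefore the season-average crop coefficient = 0.62845.


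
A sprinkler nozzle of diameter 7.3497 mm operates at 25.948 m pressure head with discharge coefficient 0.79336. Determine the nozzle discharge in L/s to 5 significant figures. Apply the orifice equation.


Approach: apply the orifice equation, Q = Cd*A*sqrt(2*g*h), A = pi*(d/2)^2.
A = pi*(7.3497e-3/2)^2 = 4.242571e-05 m^2
Q = 0.79336 * 4.242571e-05 * sqrt(2*9.81*25.948) * 1000 = 0.75945 L/s
Therefore the nozzle discharge = 0.75945 L/s.


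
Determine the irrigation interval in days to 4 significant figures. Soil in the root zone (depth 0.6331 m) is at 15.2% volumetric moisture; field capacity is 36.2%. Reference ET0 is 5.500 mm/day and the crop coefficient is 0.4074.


Approach: apply soil-water budget scheduling, SMD = (FC-theta)/100*depth*1000; ETc = ET0*Kc; interval = SMD/ETc.
Step 1 — soil moisture deficit:
  SMD = (36.2 - 15.2)/100 * 0.6331 * 1000 = 132.951 mm
Step 2 — daily crop ET (ETc = ET0*Kc):
  ETc = 5.500 * 0.4074 = 2.24070 mm/day
Step 3 — irrigation interval (SMD/ETc):
  interval = 132.951 / 2.24070 = 59.33 days
Therefore the irrigation interval = 59.33 days.


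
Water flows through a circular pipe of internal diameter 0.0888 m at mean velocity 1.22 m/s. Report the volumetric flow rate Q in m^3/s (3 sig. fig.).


Approach: apply the continuity equation for pipe flow, Q = A * v with A = pi*(D/2)^2.
A = pi*(0.0888/2)^2 = 0.0061932 m^2
Q = 0.0061932 * 1.22 = 0.00756 m^3/s
Therefore the volumetric flow rate Q = 0.00756 m^3/s.


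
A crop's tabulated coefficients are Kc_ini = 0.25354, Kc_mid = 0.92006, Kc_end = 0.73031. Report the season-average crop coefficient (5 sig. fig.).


Approach: apply a simple seasonal average, Kc_avg = (Kc_ini + Kc_mid + Kc_end)/3.
Kc_avg = (0.25354 + 0.92006 + 0.73031)/3 = 0.63464
Therefore the season-average crop coefficient = 0.63464.


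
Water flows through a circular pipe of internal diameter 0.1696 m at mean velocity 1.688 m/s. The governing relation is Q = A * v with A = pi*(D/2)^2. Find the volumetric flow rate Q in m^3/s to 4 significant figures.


A = pi*(0.1696/2)^2 = 0.0225913 m^2
Q = 0.0225913 * 1.688 = 0.03813 m^3/s
Therefore the volumetric flow rate Q = 0.03813 m^3/s.


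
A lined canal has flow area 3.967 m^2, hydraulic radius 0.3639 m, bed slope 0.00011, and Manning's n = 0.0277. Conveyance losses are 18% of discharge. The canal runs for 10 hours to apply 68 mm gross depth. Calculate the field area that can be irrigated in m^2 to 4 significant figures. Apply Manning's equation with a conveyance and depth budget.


Approach: apply Manning's equation with a conveyance and depth budget, Q = (1/n)*A*R^(2/3)*S^(1/2); Q_field = Q*(1-loss); Area = Q_field*t/(d/1000).
Step 1 — canal discharge (Manning's equation):
  Q = (1/0.0277) * 3.967 * 0.3639^(2/3) * 0.00011^(1/2) = 0.765597 m^3/s
Step 2 — delivered flow: Q_field = 0.765597*(1 - 18/100) = 0.627789 m^3/s
Step 3 — volume delivered: V = 0.627789 * 10*3600 = 22600.4 m^3
Step 4 — area served: A = V / (depth/1000) = 22600.4 / 0.068 = 332400 m^2
Therefore the field area that can be irrigated = 332400 m^2.


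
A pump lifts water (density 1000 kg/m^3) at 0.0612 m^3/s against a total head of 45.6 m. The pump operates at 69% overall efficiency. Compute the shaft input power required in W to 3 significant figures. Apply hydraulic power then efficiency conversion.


Approach: apply hydraulic power then efficiency conversion, P = rho*g*Q*H; P_in = P/eta.
Step 1 — hydraulic power (P = rho*g*Q*H):
  P = 1000 * 9.81 * 0.0612 * 45.6 = 27377 W
Step 2 — input power: P_in = P/eta = 27377 / 0.69 = 39700 W
Therefore the shaft input power required = 39700 W.


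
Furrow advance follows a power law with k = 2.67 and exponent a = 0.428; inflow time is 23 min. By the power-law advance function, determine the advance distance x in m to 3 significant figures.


Approach: apply the power-law advance function, x = k*t^a.
x = 2.67 * 23^0.428 = 10.2 m
Therefore the advance distance x = 10.2 m.


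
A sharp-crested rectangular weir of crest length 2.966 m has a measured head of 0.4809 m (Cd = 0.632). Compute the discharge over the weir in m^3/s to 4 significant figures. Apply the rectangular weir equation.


Approach: apply the rectangular weir equation, Q = (2/3)*Cd*L*sqrt(2g)*H^1.5.
Q = (2/3)*0.632*2.966*sqrt(2*9.81)*0.4809^1.5 = 1.846 m^3/s
Therefore the discharge over the weir = 1.846 m^3/s.


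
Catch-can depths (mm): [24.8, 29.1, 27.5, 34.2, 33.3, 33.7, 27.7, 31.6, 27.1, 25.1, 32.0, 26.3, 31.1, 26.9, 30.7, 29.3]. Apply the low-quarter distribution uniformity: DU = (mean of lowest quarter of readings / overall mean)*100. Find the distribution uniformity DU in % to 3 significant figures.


sorted lowest 4 of 16: [24.8, 25.1, 26.3, 26.9] -> mean = 25.775 mm
overall mean = 29.400 mm
DU = (25.775/29.400)*100 = 87.7 %
Therefore the distribution uniformity DU = 87.7 %.


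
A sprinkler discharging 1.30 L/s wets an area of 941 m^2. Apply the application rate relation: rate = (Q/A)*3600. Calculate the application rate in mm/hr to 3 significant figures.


rate = (1.30 / 941) * 3600 = 4.97 mm/hr
Therefore the application rate = 4.97 mm/hr.


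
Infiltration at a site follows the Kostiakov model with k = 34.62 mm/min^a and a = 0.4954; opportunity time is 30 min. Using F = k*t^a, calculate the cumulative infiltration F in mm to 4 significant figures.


F = 34.62 * 30^0.4954 = 186.7 mm
Therefore the cumulative infiltration F = 186.7 mm.


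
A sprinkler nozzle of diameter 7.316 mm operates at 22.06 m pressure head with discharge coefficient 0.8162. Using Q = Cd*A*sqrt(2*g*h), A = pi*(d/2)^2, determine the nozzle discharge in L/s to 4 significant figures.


A = pi*(7.316e-3/2)^2 = 4.20375e-05 m^2
Q = 0.8162 * 4.20375e-05 * sqrt(2*9.81*22.06) * 1000 = 0.7138 L/s
Therefore the nozzle discharge = 0.7138 L/s.


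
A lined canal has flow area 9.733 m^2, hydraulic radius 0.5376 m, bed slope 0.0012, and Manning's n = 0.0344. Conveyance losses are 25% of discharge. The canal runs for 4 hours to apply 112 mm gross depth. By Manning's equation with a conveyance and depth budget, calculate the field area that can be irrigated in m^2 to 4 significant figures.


Approach: apply Manning's equation with a conveyance and depth budget, Q = (1/n)*A*R^(2/3)*S^(1/2); Q_field = Q*(1-loss); Area = Q_field*t/(d/1000).
Step 1 — canal discharge (Manning's equation):
  Q = (1/0.0344) * 9.733 * 0.5376^(2/3) * 0.0012^(1/2) = 6.48015 m^3/s
Step 2 — delivered flow: Q_field = 6.48015*(1 - 25/100) = 4.86011 m^3/s
Step 3 — volume delivered: V = 4.86011 * 4*3600 = 69985.6 m^3
Step 4 — area served: A = V / (depth/1000) = 69985.6 / 0.112 = 624900 m^2
Therefore the field area that can be irrigated = 624900 m^2.


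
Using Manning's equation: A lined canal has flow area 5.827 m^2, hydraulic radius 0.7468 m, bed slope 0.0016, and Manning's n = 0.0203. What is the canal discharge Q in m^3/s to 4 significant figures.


Approach: apply Manning's equation, Q = (1/n)*A*R^(2/3)*S^(1/2).
Q = (1/0.0203) * 5.827 * 0.7468^(2/3) * 0.0016^(1/2) = 9.451 m^3/s
Therefore the canal discharge Q = 9.451 m^3/s.


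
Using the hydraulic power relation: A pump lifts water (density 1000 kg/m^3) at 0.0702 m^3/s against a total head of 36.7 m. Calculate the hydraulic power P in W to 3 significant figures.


Approach: apply the hydraulic power relation, P = rho*g*Q*H.
P = 1000 * 9.81 * 0.0702 * 36.7 = 25300 W
Therefore the hydraulic power P = 25300 W.


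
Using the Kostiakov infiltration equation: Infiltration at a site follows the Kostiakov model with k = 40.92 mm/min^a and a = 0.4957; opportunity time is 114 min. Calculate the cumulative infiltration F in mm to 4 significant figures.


Approach: apply the Kostiakov infiltration equation, F = k*t^a.
F = 40.92 * 114^0.4957 = 428.1 mm
Therefore the cumulative infiltration F = 428.1 mm.


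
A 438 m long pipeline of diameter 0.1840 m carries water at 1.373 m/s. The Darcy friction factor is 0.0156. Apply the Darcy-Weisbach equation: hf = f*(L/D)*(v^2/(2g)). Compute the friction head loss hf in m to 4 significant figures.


hf = 0.0156 * (438/0.1840) * (1.373^2 / (2*9.81))
hf = 3.568 m
Therefore the friction head loss hf = 3.568 m.


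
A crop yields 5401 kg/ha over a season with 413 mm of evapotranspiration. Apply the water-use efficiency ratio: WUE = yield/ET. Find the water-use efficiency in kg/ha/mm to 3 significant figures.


WUE = 5401 / 413 = 13.1 kg/ha/mm
Therefore the water-use efficiency = 13.1 kg/ha/mm.


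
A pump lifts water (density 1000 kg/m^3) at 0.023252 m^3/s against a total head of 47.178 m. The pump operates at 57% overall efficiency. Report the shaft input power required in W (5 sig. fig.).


Approach: apply hydraulic power then efficiency conversion, P = rho*g*Q*H; P_in = P/eta.
Step 1 — hydraulic power (P = rho*g*Q*H):
  P = 1000 * 9.81 * 0.023252 * 47.178 = 10761.40 W
Step 2 — input power: P_in = P/eta = 10761.40 / 0.57 = 18880 W
Therefore the shaft input power required = 18880 W.


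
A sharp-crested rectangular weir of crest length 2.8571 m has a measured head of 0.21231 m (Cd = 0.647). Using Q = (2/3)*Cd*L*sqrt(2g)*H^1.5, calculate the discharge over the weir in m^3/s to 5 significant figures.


Q = (2/3)*0.647*2.8571*sqrt(2*9.81)*0.21231^1.5 = 0.53400 m^3/s
Therefore the discharge over the weir = 0.53400 m^3/s.


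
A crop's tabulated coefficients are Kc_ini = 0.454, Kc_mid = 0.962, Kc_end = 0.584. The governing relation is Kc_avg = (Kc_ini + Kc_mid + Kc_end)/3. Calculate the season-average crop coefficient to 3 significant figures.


Kc_avg = (0.454 + 0.962 + 0.584)/3 = 0.667
Therefore the season-average crop coefficient = 0.667.


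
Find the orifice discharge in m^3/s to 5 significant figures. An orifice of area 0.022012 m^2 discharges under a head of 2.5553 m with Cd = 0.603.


Approach: apply the orifice equation, Q = Cd*A*sqrt(2*g*h).
Q = 0.603 * 0.022012 * sqrt(2*9.81*2.5553) = 0.093983 m^3/s
Therefore the orifice discharge = 0.093983 m^3/s.


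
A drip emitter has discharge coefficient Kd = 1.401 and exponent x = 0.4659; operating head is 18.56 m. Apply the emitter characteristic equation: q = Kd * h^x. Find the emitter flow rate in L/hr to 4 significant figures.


q = 1.401 * 18.56^0.4659 = 5.463 L/hr
Therefore the emitter flow rate = 5.463 L/hr.


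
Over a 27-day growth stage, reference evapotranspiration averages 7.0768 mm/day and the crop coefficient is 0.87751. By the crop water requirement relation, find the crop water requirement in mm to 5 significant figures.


Approach: apply the crop water requirement relation, CWR = ET0 * Kc * days.
CWR = 7.0768 * 0.87751 * 27 = 167.67 mm
Therefore the crop water requirement = 167.67 mm.


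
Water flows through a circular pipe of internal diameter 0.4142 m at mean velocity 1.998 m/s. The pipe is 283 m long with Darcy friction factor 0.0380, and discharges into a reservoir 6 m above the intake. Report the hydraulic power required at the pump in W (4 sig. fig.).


Approach: apply continuity + Darcy-Weisbach + hydraulic power, Q = A*v; hf = f*(L/D)*(v^2/(2g)); H = static + hf; P = rho*g*Q*H.
Step 1 — flow rate (continuity, Q = A*v):
  A = pi*(0.4142/2)^2 = 0.134744 m^2
  Q = 0.134744 * 1.998 = 0.269219 m^3/s
Step 2 — friction head loss (Darcy-Weisbach):
  hf = 0.0380 * (283/0.4142) * (1.998^2 / (2*9.81))
  hf = 5.28265 m
Step 3 — total head: H = 6 + 5.28265 = 11.2827 m
Step 4 — hydraulic power (P = rho*g*Q*H):
  P = 1000 * 9.81 * 0.269219 * 11.2827 = 29800 W
Therefore the hydraulic power required at the pump = 29800 W.


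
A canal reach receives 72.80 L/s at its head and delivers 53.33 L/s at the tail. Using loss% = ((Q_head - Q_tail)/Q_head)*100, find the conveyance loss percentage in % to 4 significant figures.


loss = ((72.80 - 53.33)/72.80)*100 = 26.74 %
Therefore the conveyance loss percentage = 26.74 %.


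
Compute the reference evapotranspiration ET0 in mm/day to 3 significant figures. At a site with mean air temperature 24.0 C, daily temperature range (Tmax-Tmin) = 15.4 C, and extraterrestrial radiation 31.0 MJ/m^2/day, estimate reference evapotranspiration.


Approach: apply the Hargreaves-Samani method, ET0 = 0.0023*(Tmean+17.8)*sqrt(Tmax-Tmin)*0.408*Ra.
ET0 = 0.0023*(24.0+17.8)*sqrt(15.4)*0.408*31.0 = 4.77 mm/day
Therefore the reference evapotranspiration ET0 = 4.77 mm/day.


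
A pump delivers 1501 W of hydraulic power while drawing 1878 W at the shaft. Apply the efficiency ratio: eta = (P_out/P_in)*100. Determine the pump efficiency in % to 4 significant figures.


eta = (1501 / 1878) * 100 = 79.93 %
Therefore the pump efficiency = 79.93 %.


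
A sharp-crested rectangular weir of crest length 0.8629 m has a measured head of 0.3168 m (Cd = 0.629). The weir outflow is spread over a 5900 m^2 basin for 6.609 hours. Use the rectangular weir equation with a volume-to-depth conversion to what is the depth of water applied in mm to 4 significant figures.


Approach: apply the rectangular weir equation with a volume-to-depth conversion, Q = (2/3)*Cd*L*sqrt(2g)*H^1.5; d = Q*t/A * 1000.
Step 1 — weir discharge:
  Q = (2/3)*0.629*0.8629*sqrt(2*9.81)*0.3168^1.5 = 0.285790 m^3/s
Step 2 — volume: V = 0.285790 * 6.609*3600 = 6799.63 m^3
Step 3 — depth: d = V/A * 1000 = 6799.63/5900 * 1000 = 1152 mm
Therefore the depth of water applied = 1152 mm.


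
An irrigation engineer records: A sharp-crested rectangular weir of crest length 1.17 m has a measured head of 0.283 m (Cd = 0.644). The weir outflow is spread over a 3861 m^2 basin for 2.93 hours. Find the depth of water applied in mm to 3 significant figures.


Approach: apply the rectangular weir equation with a volume-to-depth conversion, Q = (2/3)*Cd*L*sqrt(2g)*H^1.5; d = Q*t/A * 1000.
Step 1 — weir discharge:
  Q = (2/3)*0.644*1.17*sqrt(2*9.81)*0.283^1.5 = 0.33497 m^3/s
Step 2 — volume: V = 0.33497 * 2.93*3600 = 3533.3 m^3
Step 3 — depth: d = V/A * 1000 = 3533.3/3861 * 1000 = 915 mm
Therefore the depth of water applied = 915 mm.


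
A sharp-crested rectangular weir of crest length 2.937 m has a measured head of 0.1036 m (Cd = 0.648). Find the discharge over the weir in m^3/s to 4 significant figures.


Approach: apply the rectangular weir equation, Q = (2/3)*Cd*L*sqrt(2g)*H^1.5.
Q = (2/3)*0.648*2.937*sqrt(2*9.81)*0.1036^1.5 = 0.1874 m^3/s
Therefore the discharge over the weir = 0.1874 m^3/s.


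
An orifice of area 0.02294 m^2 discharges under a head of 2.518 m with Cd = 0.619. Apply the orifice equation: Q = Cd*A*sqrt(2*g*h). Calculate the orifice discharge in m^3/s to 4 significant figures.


Q = 0.619 * 0.02294 * sqrt(2*9.81*2.518) = 0.09981 m^3/s
Therefore the orifice discharge = 0.09981 m^3/s.


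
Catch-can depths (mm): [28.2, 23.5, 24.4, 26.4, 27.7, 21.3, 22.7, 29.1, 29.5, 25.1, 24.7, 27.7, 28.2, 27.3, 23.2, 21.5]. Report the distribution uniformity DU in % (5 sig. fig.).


Approach: apply the low-quarter distribution uniformity, DU = (mean of lowest quarter of readings / overall mean)*100.
sorted lowest 4 of 16: [21.3, 21.5, 22.7, 23.2] -> mean = 22.17500 mm
overall mean = 25.65625 mm
DU = (22.17500/25.65625)*100 = 86.431 %
Therefore the distribution uniformity DU = 86.431 %.


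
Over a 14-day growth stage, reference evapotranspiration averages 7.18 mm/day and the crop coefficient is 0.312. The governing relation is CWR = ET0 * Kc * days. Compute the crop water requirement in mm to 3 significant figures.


CWR = 7.18 * 0.312 * 14 = 31.4 mm
Therefore the crop water requirement = 31.4 mm.


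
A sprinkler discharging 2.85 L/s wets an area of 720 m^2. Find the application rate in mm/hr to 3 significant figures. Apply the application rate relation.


Approach: apply the application rate relation, rate = (Q/A)*3600.
rate = (2.85 / 720) * 3600 = 14.3 mm/hr
Therefore the application rate = 14.3 mm/hr.


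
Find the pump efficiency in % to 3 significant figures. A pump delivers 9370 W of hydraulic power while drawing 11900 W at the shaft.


Approach: apply the efficiency ratio, eta = (P_out/P_in)*100.
eta = (9370 / 11900) * 100 = 78.7 %
Therefore the pump efficiency = 78.7 %.


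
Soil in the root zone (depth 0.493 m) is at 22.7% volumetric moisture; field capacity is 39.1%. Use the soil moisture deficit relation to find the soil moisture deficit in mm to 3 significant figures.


Approach: apply the soil moisture deficit relation, SMD = (FC - theta)/100 * depth * 1000.
SMD = (39.1 - 22.7)/100 * 0.493 * 1000 = 80.9 mm
Therefore the soil moisture deficit = 80.9 mm.


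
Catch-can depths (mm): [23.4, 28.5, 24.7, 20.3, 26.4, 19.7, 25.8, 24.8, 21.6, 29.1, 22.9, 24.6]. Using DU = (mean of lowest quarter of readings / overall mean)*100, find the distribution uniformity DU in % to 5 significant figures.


sorted lowest 3 of 12: [19.7, 20.3, 21.6] -> mean = 20.53333 mm
overall mean = 24.31667 mm
DU = (20.53333/24.31667)*100 = 84.441 %
Therefore the distribution uniformity DU = 84.441 %.


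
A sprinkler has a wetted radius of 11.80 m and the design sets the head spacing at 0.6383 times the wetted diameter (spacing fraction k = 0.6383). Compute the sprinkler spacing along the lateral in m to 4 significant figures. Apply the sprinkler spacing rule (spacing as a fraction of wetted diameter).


Approach: apply the sprinkler spacing rule (spacing as a fraction of wetted diameter), S = k*(2*R).
S = 0.6383 * (2 * 11.80) = 15.06 m
Therefore the sprinkler spacing along the lateral = 15.06 m.


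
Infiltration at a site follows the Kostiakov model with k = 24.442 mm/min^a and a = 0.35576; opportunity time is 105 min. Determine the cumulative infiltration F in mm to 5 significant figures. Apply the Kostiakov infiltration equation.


Approach: apply the Kostiakov infiltration equation, F = k*t^a.
F = 24.442 * 105^0.35576 = 128.00 mm
Therefore the cumulative infiltration F = 128.00 mm.


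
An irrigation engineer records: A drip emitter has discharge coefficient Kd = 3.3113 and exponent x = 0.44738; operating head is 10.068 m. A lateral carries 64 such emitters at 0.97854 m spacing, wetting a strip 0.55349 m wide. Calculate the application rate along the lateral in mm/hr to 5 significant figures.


Approach: apply the emitter equation with a lateral mass balance, q = Kd*h^x; Q = n*q; rate = Q/(n*spacing*width).
Step 1 — single emitter flow (q = Kd*h^x):
  q = 3.3113 * 10.068^0.44738 = 9.304548 L/hr
Step 2 — total lateral flow: Q = 64 * 9.304548 = 595.4910 L/hr
Step 3 — wetted area: A = 64 * 0.97854 * 0.55349 = 34.66317 m^2
Step 4 — application rate: Q/A = 595.4910/34.66317 = 17.179 mm/hr
Therefore the application rate along the lateral = 17.179 mm/hr.


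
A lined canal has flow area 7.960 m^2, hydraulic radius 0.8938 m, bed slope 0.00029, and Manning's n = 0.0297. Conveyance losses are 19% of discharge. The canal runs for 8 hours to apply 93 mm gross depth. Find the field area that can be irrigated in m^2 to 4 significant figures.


Approach: apply Manning's equation with a conveyance and depth budget, Q = (1/n)*A*R^(2/3)*S^(1/2); Q_field = Q*(1-loss); Area = Q_field*t/(d/1000).
Step 1 — canal discharge (Manning's equation):
  Q = (1/0.0297) * 7.960 * 0.8938^(2/3) * 0.00029^(1/2) = 4.23496 m^3/s
Step 2 — delivered flow: Q_field = 4.23496*(1 - 19/100) = 3.43032 m^3/s
Step 3 — volume delivered: V = 3.43032 * 8*3600 = 98793.1 m^3
Step 4 — area served: A = V / (depth/1000) = 98793.1 / 0.093 = 1062000 m^2
Therefore the field area that can be irrigated = 1062000 m^2.


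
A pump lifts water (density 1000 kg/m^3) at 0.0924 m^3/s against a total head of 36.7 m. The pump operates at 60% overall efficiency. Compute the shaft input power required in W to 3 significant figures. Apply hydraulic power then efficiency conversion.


Approach: apply hydraulic power then efficiency conversion, P = rho*g*Q*H; P_in = P/eta.
Step 1 — hydraulic power (P = rho*g*Q*H):
  P = 1000 * 9.81 * 0.0924 * 36.7 = 33266 W
Step 2 — input power: P_in = P/eta = 33266 / 0.6 = 55400 W
Therefore the shaft input power required = 55400 W.


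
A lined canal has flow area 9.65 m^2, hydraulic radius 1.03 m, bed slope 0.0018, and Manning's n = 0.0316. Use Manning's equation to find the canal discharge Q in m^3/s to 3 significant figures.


Approach: apply Manning's equation, Q = (1/n)*A*R^(2/3)*S^(1/2).
Q = (1/0.0316) * 9.65 * 1.03^(2/3) * 0.0018^(1/2) = 13.2 m^3/s
Therefore the canal discharge Q = 13.2 m^3/s.


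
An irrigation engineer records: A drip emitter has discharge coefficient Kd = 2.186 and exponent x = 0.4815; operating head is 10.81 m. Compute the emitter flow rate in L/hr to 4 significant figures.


Approach: apply the emitter characteristic equation, q = Kd * h^x.
q = 2.186 * 10.81^0.4815 = 6.878 L/hr
Therefore the emitter flow rate = 6.878 L/hr.


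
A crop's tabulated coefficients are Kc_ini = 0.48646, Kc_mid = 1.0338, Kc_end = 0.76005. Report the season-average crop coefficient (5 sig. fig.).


Approach: apply a simple seasonal average, Kc_avg = (Kc_ini + Kc_mid + Kc_end)/3.
Kc_avg = (0.48646 + 1.0338 + 0.76005)/3 = 0.76010
Therefore the season-average crop coefficient = 0.76010.


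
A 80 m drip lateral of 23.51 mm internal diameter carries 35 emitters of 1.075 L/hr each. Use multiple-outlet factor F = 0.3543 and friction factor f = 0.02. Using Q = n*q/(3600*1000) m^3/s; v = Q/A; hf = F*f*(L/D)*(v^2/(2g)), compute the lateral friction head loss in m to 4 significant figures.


Q = 35*1.075/(3600*1000) = 1.04514e-05 m^3/s
A = pi*(23.51e-3/2)^2 = 4.34105e-04 m^2, so v = Q/A = 0.0240757 m/s
hf = 0.3543*0.02*(80/0.02351)*(0.0240757^2/(2*9.81)) = 0.0007124 m
Therefore the lateral friction head loss = 0.0007124 m.


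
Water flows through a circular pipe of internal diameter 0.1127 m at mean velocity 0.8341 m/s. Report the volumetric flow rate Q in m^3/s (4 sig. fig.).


Approach: apply the continuity equation for pipe flow, Q = A * v with A = pi*(D/2)^2.
A = pi*(0.1127/2)^2 = 0.00997557 m^2
Q = 0.00997557 * 0.8341 = 0.008321 m^3/s
Therefore the volumetric flow rate Q = 0.008321 m^3/s.


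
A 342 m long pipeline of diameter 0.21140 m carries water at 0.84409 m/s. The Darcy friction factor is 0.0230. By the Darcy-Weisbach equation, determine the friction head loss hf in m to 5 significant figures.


Approach: apply the Darcy-Weisbach equation, hf = f*(L/D)*(v^2/(2g)).
hf = 0.0230 * (342/0.21140) * (0.84409^2 / (2*9.81))
hf = 1.3512 m
Therefore the friction head loss hf = 1.3512 m.


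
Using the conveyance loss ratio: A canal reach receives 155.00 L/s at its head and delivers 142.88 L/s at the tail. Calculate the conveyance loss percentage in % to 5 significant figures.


Approach: apply the conveyance loss ratio, loss% = ((Q_head - Q_tail)/Q_head)*100.
loss = ((155.00 - 142.88)/155.00)*100 = 7.8194 %
Therefore the conveyance loss percentage = 7.8194 %.


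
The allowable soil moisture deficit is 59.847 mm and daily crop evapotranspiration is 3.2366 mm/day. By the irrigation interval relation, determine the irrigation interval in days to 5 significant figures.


Approach: apply the irrigation interval relation, interval = SMD / ETc.
interval = 59.847 / 3.2366 = 18.491 days
Therefore the irrigation interval = 18.491 days.


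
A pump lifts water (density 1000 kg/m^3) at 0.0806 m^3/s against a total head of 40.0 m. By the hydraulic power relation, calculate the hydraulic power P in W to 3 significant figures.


Approach: apply the hydraulic power relation, P = rho*g*Q*H.
P = 1000 * 9.81 * 0.0806 * 40.0 = 31600 W
Therefore the hydraulic power P = 31600 W.


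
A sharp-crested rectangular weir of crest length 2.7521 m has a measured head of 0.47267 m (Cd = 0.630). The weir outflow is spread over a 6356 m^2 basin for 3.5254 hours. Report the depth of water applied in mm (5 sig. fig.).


Approach: apply the rectangular weir equation with a volume-to-depth conversion, Q = (2/3)*Cd*L*sqrt(2g)*H^1.5; d = Q*t/A * 1000.
Step 1 — weir discharge:
  Q = (2/3)*0.630*2.7521*sqrt(2*9.81)*0.47267^1.5 = 1.663796 m^3/s
Step 2 — volume: V = 1.663796 * 3.5254*3600 = 21115.97 m^3
Step 3 — depth: d = V/A * 1000 = 21115.97/6356 * 1000 = 3322.2 mm
Therefore the depth of water applied = 3322.2 mm.


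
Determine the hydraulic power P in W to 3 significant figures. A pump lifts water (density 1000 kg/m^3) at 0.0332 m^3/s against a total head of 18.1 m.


Approach: apply the hydraulic power relation, P = rho*g*Q*H.
P = 1000 * 9.81 * 0.0332 * 18.1 = 5900 W
Therefore the hydraulic power P = 5900 W.


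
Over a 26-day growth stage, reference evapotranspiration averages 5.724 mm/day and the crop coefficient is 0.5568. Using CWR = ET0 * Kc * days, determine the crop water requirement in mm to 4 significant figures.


CWR = 5.724 * 0.5568 * 26 = 82.87 mm
Therefore the crop water requirement = 82.87 mm.


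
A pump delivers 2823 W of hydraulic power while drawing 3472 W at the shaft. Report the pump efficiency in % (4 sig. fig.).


Approach: apply the efficiency ratio, eta = (P_out/P_in)*100.
eta = (2823 / 3472) * 100 = 81.31 %
Therefore the pump efficiency = 81.31 %.


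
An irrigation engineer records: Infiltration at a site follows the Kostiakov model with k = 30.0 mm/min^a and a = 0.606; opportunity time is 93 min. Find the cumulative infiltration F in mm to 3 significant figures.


Approach: apply the Kostiakov infiltration equation, F = k*t^a.
F = 30.0 * 93^0.606 = 468 mm
Therefore the cumulative infiltration F = 468 mm.


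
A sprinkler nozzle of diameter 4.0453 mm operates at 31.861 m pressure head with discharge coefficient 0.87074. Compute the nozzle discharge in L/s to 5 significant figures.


Approach: apply the orifice equation, Q = Cd*A*sqrt(2*g*h), A = pi*(d/2)^2.
A = pi*(4.0453e-3/2)^2 = 1.285261e-05 m^2
Q = 0.87074 * 1.285261e-05 * sqrt(2*9.81*31.861) * 1000 = 0.27981 L/s
Therefore the nozzle discharge = 0.27981 L/s.


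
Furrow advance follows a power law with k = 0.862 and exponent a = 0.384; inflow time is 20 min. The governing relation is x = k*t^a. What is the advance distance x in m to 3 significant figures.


x = 0.862 * 20^0.384 = 2.72 m
Therefore the advance distance x = 2.72 m.


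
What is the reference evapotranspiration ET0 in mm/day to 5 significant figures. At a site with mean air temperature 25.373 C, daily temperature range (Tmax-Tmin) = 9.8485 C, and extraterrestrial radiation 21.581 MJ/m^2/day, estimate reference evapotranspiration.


Approach: apply the Hargreaves-Samani method, ET0 = 0.0023*(Tmean+17.8)*sqrt(Tmax-Tmin)*0.408*Ra.
ET0 = 0.0023*(25.373+17.8)*sqrt(9.8485)*0.408*21.581 = 2.7438 mm/day
Therefore the reference evapotranspiration ET0 = 2.7438 mm/day.


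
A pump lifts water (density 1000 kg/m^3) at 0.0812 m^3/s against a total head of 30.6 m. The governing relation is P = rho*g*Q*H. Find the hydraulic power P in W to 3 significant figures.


P = 1000 * 9.81 * 0.0812 * 30.6 = 24400 W
Therefore the hydraulic power P = 24400 W.


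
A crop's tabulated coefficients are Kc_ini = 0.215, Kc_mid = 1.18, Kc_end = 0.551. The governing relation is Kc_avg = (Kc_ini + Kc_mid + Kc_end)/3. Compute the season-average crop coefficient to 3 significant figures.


Kc_avg = (0.215 + 1.18 + 0.551)/3 = 0.649
Therefore the season-average crop coefficient = 0.649.


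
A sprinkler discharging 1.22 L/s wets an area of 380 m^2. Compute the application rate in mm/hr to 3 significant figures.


Approach: apply the application rate relation, rate = (Q/A)*3600.
rate = (1.22 / 380) * 3600 = 11.6 mm/hr
Therefore the application rate = 11.6 mm/hr.


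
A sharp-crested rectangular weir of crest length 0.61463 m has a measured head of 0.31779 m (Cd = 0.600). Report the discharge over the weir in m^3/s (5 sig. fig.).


Approach: apply the rectangular weir equation, Q = (2/3)*Cd*L*sqrt(2g)*H^1.5.
Q = (2/3)*0.600*0.61463*sqrt(2*9.81)*0.31779^1.5 = 0.19509 m^3/s
Therefore the discharge over the weir = 0.19509 m^3/s.


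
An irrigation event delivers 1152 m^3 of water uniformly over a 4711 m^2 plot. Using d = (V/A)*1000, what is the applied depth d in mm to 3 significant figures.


d = (1152 / 4711) * 1000 = 245 mm
Therefore the applied depth d = 245 mm.


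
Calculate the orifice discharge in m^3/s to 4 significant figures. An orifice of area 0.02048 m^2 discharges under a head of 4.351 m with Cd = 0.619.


Approach: apply the orifice equation, Q = Cd*A*sqrt(2*g*h).
Q = 0.619 * 0.02048 * sqrt(2*9.81*4.351) = 0.1171 m^3/s
Therefore the orifice discharge = 0.1171 m^3/s.


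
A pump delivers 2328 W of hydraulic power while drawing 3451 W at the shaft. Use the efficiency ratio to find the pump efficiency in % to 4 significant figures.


Approach: apply the efficiency ratio, eta = (P_out/P_in)*100.
eta = (2328 / 3451) * 100 = 67.46 %
Therefore the pump efficiency = 67.46 %.


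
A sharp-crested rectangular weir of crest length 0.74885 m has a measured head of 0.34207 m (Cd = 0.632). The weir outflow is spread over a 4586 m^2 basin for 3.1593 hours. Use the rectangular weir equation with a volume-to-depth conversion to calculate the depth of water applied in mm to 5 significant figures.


Approach: apply the rectangular weir equation with a volume-to-depth conversion, Q = (2/3)*Cd*L*sqrt(2g)*H^1.5; d = Q*t/A * 1000.
Step 1 — weir discharge:
  Q = (2/3)*0.632*0.74885*sqrt(2*9.81)*0.34207^1.5 = 0.2796035 m^3/s
Step 2 — volume: V = 0.2796035 * 3.1593*3600 = 3180.065 m^3
Step 3 — depth: d = V/A * 1000 = 3180.065/4586 * 1000 = 693.43 mm
Therefore the depth of water applied = 693.43 mm.
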